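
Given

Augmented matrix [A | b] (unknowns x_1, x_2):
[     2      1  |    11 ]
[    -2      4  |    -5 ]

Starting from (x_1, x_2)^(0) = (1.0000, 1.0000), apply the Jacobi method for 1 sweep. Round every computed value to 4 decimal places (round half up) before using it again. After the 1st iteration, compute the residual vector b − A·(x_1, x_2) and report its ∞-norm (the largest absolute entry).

8.0000

Iteration 1:
  x_1 = (11 - (1)·1.0000) / (2) = 5.0000
  x_2 = (-5 - (-2)·1.0000) / (4) = -0.7500
Residual b − A·x = (1.7500, 8.0000); ∞-norm = 8.0000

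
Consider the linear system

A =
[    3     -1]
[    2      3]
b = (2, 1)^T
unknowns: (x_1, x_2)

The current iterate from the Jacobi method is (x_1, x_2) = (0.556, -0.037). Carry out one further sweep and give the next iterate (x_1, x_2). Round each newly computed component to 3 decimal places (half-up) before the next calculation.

One sweep:
  x_1 = (2 - (-1)·-0.037) / (3) = 0.654
  x_2 = (1 - (2)·0.556) / (3) = -0.037

(0.654, -0.037)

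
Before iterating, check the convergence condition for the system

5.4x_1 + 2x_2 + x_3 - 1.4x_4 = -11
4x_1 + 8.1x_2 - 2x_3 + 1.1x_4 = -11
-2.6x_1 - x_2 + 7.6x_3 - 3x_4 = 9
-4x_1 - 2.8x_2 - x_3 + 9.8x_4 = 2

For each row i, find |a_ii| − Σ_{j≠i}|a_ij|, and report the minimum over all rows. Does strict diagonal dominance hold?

1

row 1: |5.4| − (2+1+1.4) = 1
row 2: |8.1| − (4+2+1.1) = 1
row 3: |7.6| − (2.6+1+3) = 1
row 4: |9.8| − (4+2.8+1) = 2
minimum over rows = 1 → strictly diagonally dominant (convergence guaranteed)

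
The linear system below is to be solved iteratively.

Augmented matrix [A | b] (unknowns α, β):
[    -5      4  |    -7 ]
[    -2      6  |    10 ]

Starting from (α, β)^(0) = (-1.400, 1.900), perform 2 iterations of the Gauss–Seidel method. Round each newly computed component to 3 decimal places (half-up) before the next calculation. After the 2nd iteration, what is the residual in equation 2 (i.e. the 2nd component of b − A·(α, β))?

0.002

Iteration 1:
  α = (-7 - (4)·1.900) / (-5) = 2.920
  β = (10 - (-2)·2.920) / (6) = 2.640
Iteration 2:
  α = (-7 - (4)·2.640) / (-5) = 3.512
  β = (10 - (-2)·3.512) / (6) = 2.837
Residual b − A·x = (-0.788, 0.002)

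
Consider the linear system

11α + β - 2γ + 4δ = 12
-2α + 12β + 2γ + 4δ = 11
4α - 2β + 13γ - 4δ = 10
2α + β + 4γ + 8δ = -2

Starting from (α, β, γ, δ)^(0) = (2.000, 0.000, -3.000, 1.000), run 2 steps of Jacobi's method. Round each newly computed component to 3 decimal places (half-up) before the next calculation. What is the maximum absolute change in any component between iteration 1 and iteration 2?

1.454

Iteration 1:
  α = (12 - (1)·0.000 - (-2)·-3.000 - (4)·1.000) / (11) = 0.182
  β = (11 - (-2)·2.000 - (2)·-3.000 - (4)·1.000) / (12) = 1.417
  γ = (10 - (4)·2.000 - (-2)·0.000 - (-4)·1.000) / (13) = 0.462
  δ = (-2 - (2)·2.000 - (1)·0.000 - (4)·-3.000) / (8) = 0.750
Iteration 2:
  α = (12 - (1)·1.417 - (-2)·0.462 - (4)·0.750) / (11) = 0.773
  β = (11 - (-2)·0.182 - (2)·0.462 - (4)·0.750) / (12) = 0.620
  γ = (10 - (4)·0.182 - (-2)·1.417 - (-4)·0.750) / (13) = 1.162
  δ = (-2 - (2)·0.182 - (1)·1.417 - (4)·0.462) / (8) = -0.704
Change: (0.591, -0.797, 0.700, -1.454) → max |·| = 1.454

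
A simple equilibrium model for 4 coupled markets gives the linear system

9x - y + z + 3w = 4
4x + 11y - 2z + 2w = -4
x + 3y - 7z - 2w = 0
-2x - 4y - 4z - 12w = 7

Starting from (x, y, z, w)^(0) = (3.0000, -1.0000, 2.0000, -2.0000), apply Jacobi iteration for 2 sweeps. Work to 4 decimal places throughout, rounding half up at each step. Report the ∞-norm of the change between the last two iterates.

Iteration 1:
  x = (4 - (-1)·-1.0000 - (1)·2.0000 - (3)·-2.0000) / (9) = 0.7778
  y = (-4 - (4)·3.0000 - (-2)·2.0000 - (2)·-2.0000) / (11) = -0.7273
  z = (0 - (1)·3.0000 - (3)·-1.0000 - (-2)·-2.0000) / (-7) = 0.5714
  w = (7 - (-2)·3.0000 - (-4)·-1.0000 - (-4)·2.0000) / (-12) = -1.4167
Iteration 2:
  x = (4 - (-1)·-0.7273 - (1)·0.5714 - (3)·-1.4167) / (9) = 0.7724
  y = (-4 - (4)·0.7778 - (-2)·0.5714 - (2)·-1.4167) / (11) = -0.2850
  z = (0 - (1)·0.7778 - (3)·-0.7273 - (-2)·-1.4167) / (-7) = 0.2042
  w = (7 - (-2)·0.7778 - (-4)·-0.7273 - (-4)·0.5714) / (-12) = -0.6610
Change: (-0.0054, 0.4423, -0.3672, 0.7557) → max |·| = 0.7557

0.7557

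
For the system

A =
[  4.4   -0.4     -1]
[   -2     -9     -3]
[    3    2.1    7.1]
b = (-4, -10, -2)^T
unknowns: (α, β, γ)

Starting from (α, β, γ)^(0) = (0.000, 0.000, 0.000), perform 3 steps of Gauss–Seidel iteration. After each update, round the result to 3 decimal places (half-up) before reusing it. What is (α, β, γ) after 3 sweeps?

Iteration 1:
  α = (-4 - (-0.4)·0.000 - (-1)·0.000) / (4.4) = -0.909
  β = (-10 - (-2)·-0.909 - (-3)·0.000) / (-9) = 1.313
  γ = (-2 - (3)·-0.909 - (2.1)·1.313) / (7.1) = -0.286
Iteration 2:
  α = (-4 - (-0.4)·1.313 - (-1)·-0.286) / (4.4) = -0.855
  β = (-10 - (-2)·-0.855 - (-3)·-0.286) / (-9) = 1.396
  γ = (-2 - (3)·-0.855 - (2.1)·1.396) / (7.1) = -0.333
Iteration 3:
  α = (-4 - (-0.4)·1.396 - (-1)·-0.333) / (4.4) = -0.858
  β = (-10 - (-2)·-0.858 - (-3)·-0.333) / (-9) = 1.413
  γ = (-2 - (3)·-0.858 - (2.1)·1.413) / (7.1) = -0.337

(-0.858, 1.413, -0.337)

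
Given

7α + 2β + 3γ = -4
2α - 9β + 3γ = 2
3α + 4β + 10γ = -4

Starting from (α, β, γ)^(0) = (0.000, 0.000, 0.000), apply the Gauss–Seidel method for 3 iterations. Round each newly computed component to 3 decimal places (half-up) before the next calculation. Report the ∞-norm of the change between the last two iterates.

0.018

Iteration 1:
  α = (-4 - (2)·0.000 - (3)·0.000) / (7) = -0.571
  β = (2 - (2)·-0.571 - (3)·0.000) / (-9) = -0.349
  γ = (-4 - (3)·-0.571 - (4)·-0.349) / (10) = -0.089
Iteration 2:
  α = (-4 - (2)·-0.349 - (3)·-0.089) / (7) = -0.434
  β = (2 - (2)·-0.434 - (3)·-0.089) / (-9) = -0.348
  γ = (-4 - (3)·-0.434 - (4)·-0.348) / (10) = -0.131
Iteration 3:
  α = (-4 - (2)·-0.348 - (3)·-0.131) / (7) = -0.416
  β = (2 - (2)·-0.416 - (3)·-0.131) / (-9) = -0.358
  γ = (-4 - (3)·-0.416 - (4)·-0.358) / (10) = -0.132
Change: (0.018, -0.010, -0.001) → max |·| = 0.018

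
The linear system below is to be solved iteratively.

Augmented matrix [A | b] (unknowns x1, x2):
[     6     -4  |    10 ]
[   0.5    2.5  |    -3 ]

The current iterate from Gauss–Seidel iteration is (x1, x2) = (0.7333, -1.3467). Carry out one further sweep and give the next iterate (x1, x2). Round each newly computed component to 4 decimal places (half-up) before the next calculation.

One sweep:
  x1 = (10 - (-4)·-1.3467) / (6) = 0.7689
  x2 = (-3 - (0.5)·0.7689) / (2.5) = -1.3538

(0.7689, -1.3538)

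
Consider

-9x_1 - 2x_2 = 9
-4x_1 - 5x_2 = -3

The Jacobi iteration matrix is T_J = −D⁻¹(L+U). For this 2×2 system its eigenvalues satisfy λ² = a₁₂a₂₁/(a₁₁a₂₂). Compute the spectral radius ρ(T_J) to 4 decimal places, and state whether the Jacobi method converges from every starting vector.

0.4216

a₁₂a₂₁/(a₁₁a₂₂) = (-2)·(-4) / ((-9)·(-5)) = 0.177778
ρ = √|0.177778| = √0.177778 = 0.4216
ρ < 1, so Jacobi converges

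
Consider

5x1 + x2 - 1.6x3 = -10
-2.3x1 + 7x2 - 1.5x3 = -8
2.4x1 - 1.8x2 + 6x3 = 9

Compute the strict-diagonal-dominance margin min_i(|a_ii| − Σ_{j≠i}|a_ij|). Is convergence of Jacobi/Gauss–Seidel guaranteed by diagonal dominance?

1.8

row 1: |5| − (1+1.6) = 2.4
row 2: |7| − (2.3+1.5) = 3.2
row 3: |6| − (2.4+1.8) = 1.8
minimum over rows = 1.8 → strictly diagonally dominant (convergence guaranteed)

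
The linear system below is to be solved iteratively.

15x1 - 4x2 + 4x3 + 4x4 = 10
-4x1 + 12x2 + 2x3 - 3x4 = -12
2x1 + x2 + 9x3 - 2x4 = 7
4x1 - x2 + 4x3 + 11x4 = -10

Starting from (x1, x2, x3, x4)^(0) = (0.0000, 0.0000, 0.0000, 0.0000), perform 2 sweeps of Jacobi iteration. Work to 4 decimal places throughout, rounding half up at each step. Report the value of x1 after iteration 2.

Iteration 1:
  x1 = (10 - (-4)·0.0000 - (4)·0.0000 - (4)·0.0000) / (15) = 0.6667
  x2 = (-12 - (-4)·0.0000 - (2)·0.0000 - (-3)·0.0000) / (12) = -1.0000
  x3 = (7 - (2)·0.0000 - (1)·0.0000 - (-2)·0.0000) / (9) = 0.7778
  x4 = (-10 - (4)·0.0000 - (-1)·0.0000 - (4)·0.0000) / (11) = -0.9091
Iteration 2:
  x1 = (10 - (-4)·-1.0000 - (4)·0.7778 - (4)·-0.9091) / (15) = 0.4350
  x2 = (-12 - (-4)·0.6667 - (2)·0.7778 - (-3)·-0.9091) / (12) = -1.1347
  x3 = (7 - (2)·0.6667 - (1)·-1.0000 - (-2)·-0.9091) / (9) = 0.5387
  x4 = (-10 - (4)·0.6667 - (-1)·-1.0000 - (4)·0.7778) / (11) = -1.5253

0.4350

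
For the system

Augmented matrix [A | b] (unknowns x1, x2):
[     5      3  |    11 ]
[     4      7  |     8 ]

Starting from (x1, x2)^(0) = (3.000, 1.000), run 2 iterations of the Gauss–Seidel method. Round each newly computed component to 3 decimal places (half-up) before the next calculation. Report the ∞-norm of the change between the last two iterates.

0.463

Iteration 1:
  x1 = (11 - (3)·1.000) / (5) = 1.600
  x2 = (8 - (4)·1.600) / (7) = 0.229
Iteration 2:
  x1 = (11 - (3)·0.229) / (5) = 2.063
  x2 = (8 - (4)·2.063) / (7) = -0.036
Change: (0.463, -0.265) → max |·| = 0.463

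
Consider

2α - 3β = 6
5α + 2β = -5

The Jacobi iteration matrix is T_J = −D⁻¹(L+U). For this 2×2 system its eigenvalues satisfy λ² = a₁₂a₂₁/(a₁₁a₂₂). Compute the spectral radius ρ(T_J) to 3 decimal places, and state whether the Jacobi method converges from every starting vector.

1.936

a₁₂a₂₁/(a₁₁a₂₂) = (-3)·(5) / ((2)·(2)) = -3.750000
ρ = √|-3.750000| = √3.750000 = 1.936
ρ > 1, so Jacobi diverges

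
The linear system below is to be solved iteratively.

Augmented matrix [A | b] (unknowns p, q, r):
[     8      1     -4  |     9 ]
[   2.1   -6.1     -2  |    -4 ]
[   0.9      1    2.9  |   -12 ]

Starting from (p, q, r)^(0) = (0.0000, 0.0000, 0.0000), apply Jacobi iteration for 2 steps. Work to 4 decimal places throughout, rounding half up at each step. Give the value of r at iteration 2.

Iteration 1:
  p = (9 - (1)·0.0000 - (-4)·0.0000) / (8) = 1.1250
  q = (-4 - (2.1)·0.0000 - (-2)·0.0000) / (-6.1) = 0.6557
  r = (-12 - (0.9)·0.0000 - (1)·0.0000) / (2.9) = -4.1379
Iteration 2:
  p = (9 - (1)·0.6557 - (-4)·-4.1379) / (8) = -1.0259
  q = (-4 - (2.1)·1.1250 - (-2)·-4.1379) / (-6.1) = 2.3997
  r = (-12 - (0.9)·1.1250 - (1)·0.6557) / (2.9) = -4.7132

-4.7132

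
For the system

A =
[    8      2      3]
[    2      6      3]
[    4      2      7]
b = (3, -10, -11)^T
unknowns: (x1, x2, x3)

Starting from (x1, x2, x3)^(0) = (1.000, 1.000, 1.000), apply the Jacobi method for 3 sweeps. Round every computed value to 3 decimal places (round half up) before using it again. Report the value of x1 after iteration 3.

0.735

Iteration 1:
  x1 = (3 - (2)·1.000 - (3)·1.000) / (8) = -0.250
  x2 = (-10 - (2)·1.000 - (3)·1.000) / (6) = -2.500
  x3 = (-11 - (4)·1.000 - (2)·1.000) / (7) = -2.429
Iteration 2:
  x1 = (3 - (2)·-2.500 - (3)·-2.429) / (8) = 1.911
  x2 = (-10 - (2)·-0.250 - (3)·-2.429) / (6) = -0.369
  x3 = (-11 - (4)·-0.250 - (2)·-2.500) / (7) = -0.714
Iteration 3:
  x1 = (3 - (2)·-0.369 - (3)·-0.714) / (8) = 0.735
  x2 = (-10 - (2)·1.911 - (3)·-0.714) / (6) = -1.947
  x3 = (-11 - (4)·1.911 - (2)·-0.369) / (7) = -2.558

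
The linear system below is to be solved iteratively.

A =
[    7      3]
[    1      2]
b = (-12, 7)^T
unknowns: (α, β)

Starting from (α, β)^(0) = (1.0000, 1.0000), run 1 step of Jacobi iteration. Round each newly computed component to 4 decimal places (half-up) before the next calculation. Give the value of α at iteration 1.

-2.1429

Iteration 1:
  α = (-12 - (3)·1.0000) / (7) = -2.1429
  β = (7 - (1)·1.0000) / (2) = 3.0000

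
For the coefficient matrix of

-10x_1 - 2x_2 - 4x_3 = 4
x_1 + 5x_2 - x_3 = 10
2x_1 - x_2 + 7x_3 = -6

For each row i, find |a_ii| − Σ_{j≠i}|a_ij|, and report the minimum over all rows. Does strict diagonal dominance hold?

row 1: |-10| − (2+4) = 4
row 2: |5| − (1+1) = 3
row 3: |7| − (2+1) = 4
minimum over rows = 3 → strictly diagonally dominant (convergence guaranteed)

3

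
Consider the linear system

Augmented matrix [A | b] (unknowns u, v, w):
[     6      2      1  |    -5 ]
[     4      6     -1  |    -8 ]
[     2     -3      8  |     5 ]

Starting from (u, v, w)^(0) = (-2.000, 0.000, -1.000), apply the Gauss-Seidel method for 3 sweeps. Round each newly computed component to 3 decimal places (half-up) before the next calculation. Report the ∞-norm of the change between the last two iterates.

0.055

Iteration 1:
  u = (-5 - (2)·0.000 - (1)·-1.000) / (6) = -0.667
  v = (-8 - (4)·-0.667 - (-1)·-1.000) / (6) = -1.055
  w = (5 - (2)·-0.667 - (-3)·-1.055) / (8) = 0.396
Iteration 2:
  u = (-5 - (2)·-1.055 - (1)·0.396) / (6) = -0.548
  v = (-8 - (4)·-0.548 - (-1)·0.396) / (6) = -0.902
  w = (5 - (2)·-0.548 - (-3)·-0.902) / (8) = 0.424
Iteration 3:
  u = (-5 - (2)·-0.902 - (1)·0.424) / (6) = -0.603
  v = (-8 - (4)·-0.603 - (-1)·0.424) / (6) = -0.861
  w = (5 - (2)·-0.603 - (-3)·-0.861) / (8) = 0.453
Change: (-0.055, 0.041, 0.029) → max |·| = 0.055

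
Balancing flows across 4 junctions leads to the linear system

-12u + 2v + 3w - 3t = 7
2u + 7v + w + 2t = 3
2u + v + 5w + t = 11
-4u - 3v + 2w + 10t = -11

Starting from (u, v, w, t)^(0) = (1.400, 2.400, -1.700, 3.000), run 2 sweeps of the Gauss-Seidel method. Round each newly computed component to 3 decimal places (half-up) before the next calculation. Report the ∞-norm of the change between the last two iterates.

Iteration 1:
  u = (7 - (2)·2.400 - (3)·-1.700 - (-3)·3.000) / (-12) = -1.358
  v = (3 - (2)·-1.358 - (1)·-1.700 - (2)·3.000) / (7) = 0.202
  w = (11 - (2)·-1.358 - (1)·0.202 - (1)·3.000) / (5) = 2.103
  t = (-11 - (-4)·-1.358 - (-3)·0.202 - (2)·2.103) / (10) = -2.003
Iteration 2:
  u = (7 - (2)·0.202 - (3)·2.103 - (-3)·-2.003) / (-12) = 0.477
  v = (3 - (2)·0.477 - (1)·2.103 - (2)·-2.003) / (7) = 0.564
  w = (11 - (2)·0.477 - (1)·0.564 - (1)·-2.003) / (5) = 2.297
  t = (-11 - (-4)·0.477 - (-3)·0.564 - (2)·2.297) / (10) = -1.199
Change: (1.835, 0.362, 0.194, 0.804) → max |·| = 1.835

1.835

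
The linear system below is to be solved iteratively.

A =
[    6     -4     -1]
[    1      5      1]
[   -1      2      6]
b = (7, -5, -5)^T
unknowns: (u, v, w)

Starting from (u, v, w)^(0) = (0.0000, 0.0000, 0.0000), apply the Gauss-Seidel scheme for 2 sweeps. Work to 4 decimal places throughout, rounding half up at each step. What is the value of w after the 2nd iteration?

Iteration 1:
  u = (7 - (-4)·0.0000 - (-1)·0.0000) / (6) = 1.1667
  v = (-5 - (1)·1.1667 - (1)·0.0000) / (5) = -1.2333
  w = (-5 - (-1)·1.1667 - (2)·-1.2333) / (6) = -0.2278
Iteration 2:
  u = (7 - (-4)·-1.2333 - (-1)·-0.2278) / (6) = 0.3065
  v = (-5 - (1)·0.3065 - (1)·-0.2278) / (5) = -1.0157
  w = (-5 - (-1)·0.3065 - (2)·-1.0157) / (6) = -0.4437

-0.4437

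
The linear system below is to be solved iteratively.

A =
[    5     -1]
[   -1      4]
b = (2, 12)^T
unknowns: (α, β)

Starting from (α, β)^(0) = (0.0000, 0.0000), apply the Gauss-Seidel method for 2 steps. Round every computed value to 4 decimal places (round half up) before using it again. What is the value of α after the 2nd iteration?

Iteration 1:
  α = (2 - (-1)·0.0000) / (5) = 0.4000
  β = (12 - (-1)·0.4000) / (4) = 3.1000
Iteration 2:
  α = (2 - (-1)·3.1000) / (5) = 1.0200
  β = (12 - (-1)·1.0200) / (4) = 3.2550

1.0200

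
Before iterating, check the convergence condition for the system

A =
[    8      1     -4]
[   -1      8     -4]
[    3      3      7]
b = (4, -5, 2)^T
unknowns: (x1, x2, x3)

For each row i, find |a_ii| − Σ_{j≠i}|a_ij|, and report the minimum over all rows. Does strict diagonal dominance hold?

row 1: |8| − (1+4) = 3
row 2: |8| − (1+4) = 3
row 3: |7| − (3+3) = 1
minimum over rows = 1 → strictly diagonally dominant (convergence guaranteed)

1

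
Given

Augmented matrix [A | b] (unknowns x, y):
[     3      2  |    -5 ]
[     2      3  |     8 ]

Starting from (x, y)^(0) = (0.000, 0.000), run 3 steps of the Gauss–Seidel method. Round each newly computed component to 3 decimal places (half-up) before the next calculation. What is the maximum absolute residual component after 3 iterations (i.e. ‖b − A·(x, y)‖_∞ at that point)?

Iteration 1:
  x = (-5 - (2)·0.000) / (3) = -1.667
  y = (8 - (2)·-1.667) / (3) = 3.778
Iteration 2:
  x = (-5 - (2)·3.778) / (3) = -4.185
  y = (8 - (2)·-4.185) / (3) = 5.457
Iteration 3:
  x = (-5 - (2)·5.457) / (3) = -5.305
  y = (8 - (2)·-5.305) / (3) = 6.203
Residual b − A·x = (-1.491, 0.001); ∞-norm = 1.491

1.491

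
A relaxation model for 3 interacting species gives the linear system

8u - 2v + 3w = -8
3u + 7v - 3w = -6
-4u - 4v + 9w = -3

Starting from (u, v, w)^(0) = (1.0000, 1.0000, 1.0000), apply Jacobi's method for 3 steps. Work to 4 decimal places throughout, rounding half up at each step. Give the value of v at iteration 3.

-0.7679

Iteration 1:
  u = (-8 - (-2)·1.0000 - (3)·1.0000) / (8) = -1.1250
  v = (-6 - (3)·1.0000 - (-3)·1.0000) / (7) = -0.8571
  w = (-3 - (-4)·1.0000 - (-4)·1.0000) / (9) = 0.5556
Iteration 2:
  u = (-8 - (-2)·-0.8571 - (3)·0.5556) / (8) = -1.4226
  v = (-6 - (3)·-1.1250 - (-3)·0.5556) / (7) = -0.1369
  w = (-3 - (-4)·-1.1250 - (-4)·-0.8571) / (9) = -1.2143
Iteration 3:
  u = (-8 - (-2)·-0.1369 - (3)·-1.2143) / (8) = -0.5789
  v = (-6 - (3)·-1.4226 - (-3)·-1.2143) / (7) = -0.7679
  w = (-3 - (-4)·-1.4226 - (-4)·-0.1369) / (9) = -1.0264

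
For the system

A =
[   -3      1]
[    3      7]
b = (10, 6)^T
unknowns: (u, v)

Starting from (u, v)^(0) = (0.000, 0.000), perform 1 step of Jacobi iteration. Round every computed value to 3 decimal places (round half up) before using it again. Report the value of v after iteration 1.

0.857

Iteration 1:
  u = (10 - (1)·0.000) / (-3) = -3.333
  v = (6 - (3)·0.000) / (7) = 0.857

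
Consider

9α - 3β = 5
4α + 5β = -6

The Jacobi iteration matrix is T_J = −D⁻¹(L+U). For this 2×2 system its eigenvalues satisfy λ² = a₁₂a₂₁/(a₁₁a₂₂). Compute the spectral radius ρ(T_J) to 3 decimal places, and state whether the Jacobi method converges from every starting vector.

0.516

a₁₂a₂₁/(a₁₁a₂₂) = (-3)·(4) / ((9)·(5)) = -0.266667
ρ = √|-0.266667| = √0.266667 = 0.516
ρ < 1, so Jacobi converges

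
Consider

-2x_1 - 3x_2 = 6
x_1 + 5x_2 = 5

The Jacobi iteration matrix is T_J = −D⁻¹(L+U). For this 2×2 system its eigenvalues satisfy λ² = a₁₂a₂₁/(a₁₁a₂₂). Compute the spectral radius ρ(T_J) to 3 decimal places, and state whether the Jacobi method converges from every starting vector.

0.548

a₁₂a₂₁/(a₁₁a₂₂) = (-3)·(1) / ((-2)·(5)) = 0.300000
ρ = √|0.300000| = √0.300000 = 0.548
ρ < 1, so Jacobi converges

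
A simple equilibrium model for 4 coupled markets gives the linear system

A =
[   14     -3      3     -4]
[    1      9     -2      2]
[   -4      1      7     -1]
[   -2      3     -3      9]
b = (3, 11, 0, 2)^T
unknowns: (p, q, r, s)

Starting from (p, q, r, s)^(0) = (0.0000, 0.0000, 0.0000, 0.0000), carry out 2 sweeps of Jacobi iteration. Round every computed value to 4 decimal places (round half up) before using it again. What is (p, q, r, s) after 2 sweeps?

Iteration 1:
  p = (3 - (-3)·0.0000 - (3)·0.0000 - (-4)·0.0000) / (14) = 0.2143
  q = (11 - (1)·0.0000 - (-2)·0.0000 - (2)·0.0000) / (9) = 1.2222
  r = (0 - (-4)·0.0000 - (1)·0.0000 - (-1)·0.0000) / (7) = 0.0000
  s = (2 - (-2)·0.0000 - (3)·0.0000 - (-3)·0.0000) / (9) = 0.2222
Iteration 2:
  p = (3 - (-3)·1.2222 - (3)·0.0000 - (-4)·0.2222) / (14) = 0.5397
  q = (11 - (1)·0.2143 - (-2)·0.0000 - (2)·0.2222) / (9) = 1.1490
  r = (0 - (-4)·0.2143 - (1)·1.2222 - (-1)·0.2222) / (7) = -0.0204
  s = (2 - (-2)·0.2143 - (3)·1.2222 - (-3)·0.0000) / (9) = -0.1376

(0.5397, 1.1490, -0.0204, -0.1376)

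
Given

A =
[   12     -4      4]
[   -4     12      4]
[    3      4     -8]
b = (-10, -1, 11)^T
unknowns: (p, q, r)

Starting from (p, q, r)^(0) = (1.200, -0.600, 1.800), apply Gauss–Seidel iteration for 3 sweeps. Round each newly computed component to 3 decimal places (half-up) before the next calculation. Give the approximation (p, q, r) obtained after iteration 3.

Iteration 1:
  p = (-10 - (-4)·-0.600 - (4)·1.800) / (12) = -1.633
  q = (-1 - (-4)·-1.633 - (4)·1.800) / (12) = -1.228
  r = (11 - (3)·-1.633 - (4)·-1.228) / (-8) = -2.601
Iteration 2:
  p = (-10 - (-4)·-1.228 - (4)·-2.601) / (12) = -0.376
  q = (-1 - (-4)·-0.376 - (4)·-2.601) / (12) = 0.658
  r = (11 - (3)·-0.376 - (4)·0.658) / (-8) = -1.187
Iteration 3:
  p = (-10 - (-4)·0.658 - (4)·-1.187) / (12) = -0.218
  q = (-1 - (-4)·-0.218 - (4)·-1.187) / (12) = 0.240
  r = (11 - (3)·-0.218 - (4)·0.240) / (-8) = -1.337

(-0.218, 0.240, -1.337)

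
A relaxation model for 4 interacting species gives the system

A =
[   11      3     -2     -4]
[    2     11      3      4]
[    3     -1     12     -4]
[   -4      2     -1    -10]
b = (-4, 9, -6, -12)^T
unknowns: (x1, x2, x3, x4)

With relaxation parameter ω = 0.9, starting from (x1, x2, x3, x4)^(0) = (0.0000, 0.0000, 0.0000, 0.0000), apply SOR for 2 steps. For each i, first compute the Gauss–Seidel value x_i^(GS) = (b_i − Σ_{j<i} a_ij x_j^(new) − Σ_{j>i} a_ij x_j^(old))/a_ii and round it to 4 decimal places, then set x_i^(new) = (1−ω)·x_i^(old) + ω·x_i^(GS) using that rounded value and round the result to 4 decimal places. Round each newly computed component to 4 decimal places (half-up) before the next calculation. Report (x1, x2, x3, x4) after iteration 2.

(-0.1579, 0.4712, -0.0003, 1.3585)

Iteration 1:
  x1: GS value = (-4 - (3)·0.0000 - (-2)·0.0000 - (-4)·0.0000) / (11) = -0.3636;  x1 ← (1−ω)·0.0000 + ω·-0.3636 = -0.3272
  x2: GS value = (9 - (2)·-0.3272 - (3)·0.0000 - (4)·0.0000) / (11) = 0.8777;  x2 ← (1−ω)·0.0000 + ω·0.8777 = 0.7899
  x3: GS value = (-6 - (3)·-0.3272 - (-1)·0.7899 - (-4)·0.0000) / (12) = -0.3524;  x3 ← (1−ω)·0.0000 + ω·-0.3524 = -0.3172
  x4: GS value = (-12 - (-4)·-0.3272 - (2)·0.7899 - (-1)·-0.3172) / (-10) = 1.5206;  x4 ← (1−ω)·0.0000 + ω·1.5206 = 1.3685
Iteration 2:
  x1: GS value = (-4 - (3)·0.7899 - (-2)·-0.3172 - (-4)·1.3685) / (11) = -0.1391;  x1 ← (1−ω)·-0.3272 + ω·-0.1391 = -0.1579
  x2: GS value = (9 - (2)·-0.1579 - (3)·-0.3172 - (4)·1.3685) / (11) = 0.4358;  x2 ← (1−ω)·0.7899 + ω·0.4358 = 0.4712
  x3: GS value = (-6 - (3)·-0.1579 - (-1)·0.4712 - (-4)·1.3685) / (12) = 0.0349;  x3 ← (1−ω)·-0.3172 + ω·0.0349 = -0.0003
  x4: GS value = (-12 - (-4)·-0.1579 - (2)·0.4712 - (-1)·-0.0003) / (-10) = 1.3574;  x4 ← (1−ω)·1.3685 + ω·1.3574 = 1.3585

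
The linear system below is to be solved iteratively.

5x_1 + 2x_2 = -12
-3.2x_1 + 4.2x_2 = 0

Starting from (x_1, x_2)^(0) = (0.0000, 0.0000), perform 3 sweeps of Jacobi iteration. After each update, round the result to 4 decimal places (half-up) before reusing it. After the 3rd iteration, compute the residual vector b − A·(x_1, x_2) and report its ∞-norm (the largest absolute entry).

Iteration 1:
  x_1 = (-12 - (2)·0.0000) / (5) = -2.4000
  x_2 = (0 - (-3.2)·0.0000) / (4.2) = 0.0000
Iteration 2:
  x_1 = (-12 - (2)·0.0000) / (5) = -2.4000
  x_2 = (0 - (-3.2)·-2.4000) / (4.2) = -1.8286
Iteration 3:
  x_1 = (-12 - (2)·-1.8286) / (5) = -1.6686
  x_2 = (0 - (-3.2)·-2.4000) / (4.2) = -1.8286
Residual b − A·x = (0.0002, 2.3406); ∞-norm = 2.3406

2.3406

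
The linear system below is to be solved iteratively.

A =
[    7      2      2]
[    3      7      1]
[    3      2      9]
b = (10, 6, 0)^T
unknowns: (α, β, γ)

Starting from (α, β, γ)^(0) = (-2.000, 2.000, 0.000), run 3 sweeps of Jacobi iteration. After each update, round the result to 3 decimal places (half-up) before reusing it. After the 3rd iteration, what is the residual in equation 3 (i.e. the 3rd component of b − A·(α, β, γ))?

-2.081

Iteration 1:
  α = (10 - (2)·2.000 - (2)·0.000) / (7) = 0.857
  β = (6 - (3)·-2.000 - (1)·0.000) / (7) = 1.714
  γ = (0 - (3)·-2.000 - (2)·2.000) / (9) = 0.222
Iteration 2:
  α = (10 - (2)·1.714 - (2)·0.222) / (7) = 0.875
  β = (6 - (3)·0.857 - (1)·0.222) / (7) = 0.458
  γ = (0 - (3)·0.857 - (2)·1.714) / (9) = -0.667
Iteration 3:
  α = (10 - (2)·0.458 - (2)·-0.667) / (7) = 1.488
  β = (6 - (3)·0.875 - (1)·-0.667) / (7) = 0.577
  γ = (0 - (3)·0.875 - (2)·0.458) / (9) = -0.393
Residual b − A·x = (-0.784, -2.110, -2.081)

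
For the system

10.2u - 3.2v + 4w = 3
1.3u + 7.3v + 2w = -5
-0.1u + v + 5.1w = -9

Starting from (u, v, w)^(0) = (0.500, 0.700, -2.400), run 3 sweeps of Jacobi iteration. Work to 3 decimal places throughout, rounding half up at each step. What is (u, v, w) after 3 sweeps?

Iteration 1:
  u = (3 - (-3.2)·0.700 - (4)·-2.400) / (10.2) = 1.455
  v = (-5 - (1.3)·0.500 - (2)·-2.400) / (7.3) = -0.116
  w = (-9 - (-0.1)·0.500 - (1)·0.700) / (5.1) = -1.892
Iteration 2:
  u = (3 - (-3.2)·-0.116 - (4)·-1.892) / (10.2) = 1.000
  v = (-5 - (1.3)·1.455 - (2)·-1.892) / (7.3) = -0.426
  w = (-9 - (-0.1)·1.455 - (1)·-0.116) / (5.1) = -1.713
Iteration 3:
  u = (3 - (-3.2)·-0.426 - (4)·-1.713) / (10.2) = 0.832
  v = (-5 - (1.3)·1.000 - (2)·-1.713) / (7.3) = -0.394
  w = (-9 - (-0.1)·1.000 - (1)·-0.426) / (5.1) = -1.662

(0.832, -0.394, -1.662)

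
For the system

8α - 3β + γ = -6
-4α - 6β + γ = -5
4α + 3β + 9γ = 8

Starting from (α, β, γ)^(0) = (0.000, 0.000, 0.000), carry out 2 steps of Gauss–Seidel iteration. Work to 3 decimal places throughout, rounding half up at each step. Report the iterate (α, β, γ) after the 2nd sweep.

(-0.347, 1.194, 0.645)

Iteration 1:
  α = (-6 - (-3)·0.000 - (1)·0.000) / (8) = -0.750
  β = (-5 - (-4)·-0.750 - (1)·0.000) / (-6) = 1.333
  γ = (8 - (4)·-0.750 - (3)·1.333) / (9) = 0.778
Iteration 2:
  α = (-6 - (-3)·1.333 - (1)·0.778) / (8) = -0.347
  β = (-5 - (-4)·-0.347 - (1)·0.778) / (-6) = 1.194
  γ = (8 - (4)·-0.347 - (3)·1.194) / (9) = 0.645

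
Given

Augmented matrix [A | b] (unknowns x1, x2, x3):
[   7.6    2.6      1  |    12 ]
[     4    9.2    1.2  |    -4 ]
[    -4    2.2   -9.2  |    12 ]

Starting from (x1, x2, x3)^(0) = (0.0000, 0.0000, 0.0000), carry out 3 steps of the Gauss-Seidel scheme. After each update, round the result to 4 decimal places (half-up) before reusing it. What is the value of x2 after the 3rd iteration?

Iteration 1:
  x1 = (12 - (2.6)·0.0000 - (1)·0.0000) / (7.6) = 1.5789
  x2 = (-4 - (4)·1.5789 - (1.2)·0.0000) / (9.2) = -1.1213
  x3 = (12 - (-4)·1.5789 - (2.2)·-1.1213) / (-9.2) = -2.2590
Iteration 2:
  x1 = (12 - (2.6)·-1.1213 - (1)·-2.2590) / (7.6) = 2.2598
  x2 = (-4 - (4)·2.2598 - (1.2)·-2.2590) / (9.2) = -1.1227
  x3 = (12 - (-4)·2.2598 - (2.2)·-1.1227) / (-9.2) = -2.5553
Iteration 3:
  x1 = (12 - (2.6)·-1.1227 - (1)·-2.5553) / (7.6) = 2.2993
  x2 = (-4 - (4)·2.2993 - (1.2)·-2.5553) / (9.2) = -1.1012
  x3 = (12 - (-4)·2.2993 - (2.2)·-1.1012) / (-9.2) = -2.5674

-1.1012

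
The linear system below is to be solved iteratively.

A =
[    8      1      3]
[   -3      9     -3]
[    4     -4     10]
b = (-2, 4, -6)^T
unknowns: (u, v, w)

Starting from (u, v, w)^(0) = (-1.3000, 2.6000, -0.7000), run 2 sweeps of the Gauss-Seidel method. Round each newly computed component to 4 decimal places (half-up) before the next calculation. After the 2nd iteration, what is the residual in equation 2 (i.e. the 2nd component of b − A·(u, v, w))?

Iteration 1:
  u = (-2 - (1)·2.6000 - (3)·-0.7000) / (8) = -0.3125
  v = (4 - (-3)·-0.3125 - (-3)·-0.7000) / (9) = 0.1069
  w = (-6 - (4)·-0.3125 - (-4)·0.1069) / (10) = -0.4322
Iteration 2:
  u = (-2 - (1)·0.1069 - (3)·-0.4322) / (8) = -0.1013
  v = (4 - (-3)·-0.1013 - (-3)·-0.4322) / (9) = 0.2666
  w = (-6 - (4)·-0.1013 - (-4)·0.2666) / (10) = -0.4528
Residual b − A·x = (-0.0978, -0.0617, -0.0004)

-0.0617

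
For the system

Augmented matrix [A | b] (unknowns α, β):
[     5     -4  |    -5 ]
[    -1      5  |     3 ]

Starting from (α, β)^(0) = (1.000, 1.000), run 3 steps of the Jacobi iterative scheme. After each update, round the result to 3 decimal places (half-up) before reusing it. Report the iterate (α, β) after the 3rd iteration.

Iteration 1:
  α = (-5 - (-4)·1.000) / (5) = -0.200
  β = (3 - (-1)·1.000) / (5) = 0.800
Iteration 2:
  α = (-5 - (-4)·0.800) / (5) = -0.360
  β = (3 - (-1)·-0.200) / (5) = 0.560
Iteration 3:
  α = (-5 - (-4)·0.560) / (5) = -0.552
  β = (3 - (-1)·-0.360) / (5) = 0.528

(-0.552, 0.528)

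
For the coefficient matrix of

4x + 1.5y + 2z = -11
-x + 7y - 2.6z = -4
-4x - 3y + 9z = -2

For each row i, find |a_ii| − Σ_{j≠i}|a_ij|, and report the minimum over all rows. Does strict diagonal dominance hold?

row 1: |4| − (1.5+2) = 0.5
row 2: |7| − (1+2.6) = 3.4
row 3: |9| − (4+3) = 2
minimum over rows = 0.5 → strictly diagonally dominant (convergence guaranteed)

0.5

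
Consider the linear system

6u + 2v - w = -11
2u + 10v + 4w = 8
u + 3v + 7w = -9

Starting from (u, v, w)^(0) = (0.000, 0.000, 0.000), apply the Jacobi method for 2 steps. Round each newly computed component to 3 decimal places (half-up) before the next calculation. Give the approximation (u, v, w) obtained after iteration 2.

Iteration 1:
  u = (-11 - (2)·0.000 - (-1)·0.000) / (6) = -1.833
  v = (8 - (2)·0.000 - (4)·0.000) / (10) = 0.800
  w = (-9 - (1)·0.000 - (3)·0.000) / (7) = -1.286
Iteration 2:
  u = (-11 - (2)·0.800 - (-1)·-1.286) / (6) = -2.314
  v = (8 - (2)·-1.833 - (4)·-1.286) / (10) = 1.681
  w = (-9 - (1)·-1.833 - (3)·0.800) / (7) = -1.367

(-2.314, 1.681, -1.367)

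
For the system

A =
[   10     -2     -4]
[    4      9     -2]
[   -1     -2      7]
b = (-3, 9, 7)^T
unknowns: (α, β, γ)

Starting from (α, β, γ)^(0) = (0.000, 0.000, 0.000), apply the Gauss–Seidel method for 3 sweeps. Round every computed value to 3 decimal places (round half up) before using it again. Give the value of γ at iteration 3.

1.380

Iteration 1:
  α = (-3 - (-2)·0.000 - (-4)·0.000) / (10) = -0.300
  β = (9 - (4)·-0.300 - (-2)·0.000) / (9) = 1.133
  γ = (7 - (-1)·-0.300 - (-2)·1.133) / (7) = 1.281
Iteration 2:
  α = (-3 - (-2)·1.133 - (-4)·1.281) / (10) = 0.439
  β = (9 - (4)·0.439 - (-2)·1.281) / (9) = 1.090
  γ = (7 - (-1)·0.439 - (-2)·1.090) / (7) = 1.374
Iteration 3:
  α = (-3 - (-2)·1.090 - (-4)·1.374) / (10) = 0.468
  β = (9 - (4)·0.468 - (-2)·1.374) / (9) = 1.097
  γ = (7 - (-1)·0.468 - (-2)·1.097) / (7) = 1.380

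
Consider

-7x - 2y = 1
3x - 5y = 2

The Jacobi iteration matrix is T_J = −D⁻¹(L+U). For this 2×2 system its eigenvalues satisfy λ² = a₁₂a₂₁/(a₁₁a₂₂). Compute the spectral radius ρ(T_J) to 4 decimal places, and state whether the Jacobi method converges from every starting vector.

0.4140

a₁₂a₂₁/(a₁₁a₂₂) = (-2)·(3) / ((-7)·(-5)) = -0.171429
ρ = √|-0.171429| = √0.171429 = 0.4140
ρ < 1, so Jacobi converges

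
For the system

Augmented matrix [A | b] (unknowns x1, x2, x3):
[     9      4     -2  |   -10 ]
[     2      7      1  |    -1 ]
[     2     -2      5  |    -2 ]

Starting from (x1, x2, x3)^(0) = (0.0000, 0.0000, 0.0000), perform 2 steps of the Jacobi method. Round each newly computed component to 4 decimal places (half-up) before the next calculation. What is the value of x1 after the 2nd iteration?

Iteration 1:
  x1 = (-10 - (4)·0.0000 - (-2)·0.0000) / (9) = -1.1111
  x2 = (-1 - (2)·0.0000 - (1)·0.0000) / (7) = -0.1429
  x3 = (-2 - (2)·0.0000 - (-2)·0.0000) / (5) = -0.4000
Iteration 2:
  x1 = (-10 - (4)·-0.1429 - (-2)·-0.4000) / (9) = -1.1365
  x2 = (-1 - (2)·-1.1111 - (1)·-0.4000) / (7) = 0.2317
  x3 = (-2 - (2)·-1.1111 - (-2)·-0.1429) / (5) = -0.0127

-1.1365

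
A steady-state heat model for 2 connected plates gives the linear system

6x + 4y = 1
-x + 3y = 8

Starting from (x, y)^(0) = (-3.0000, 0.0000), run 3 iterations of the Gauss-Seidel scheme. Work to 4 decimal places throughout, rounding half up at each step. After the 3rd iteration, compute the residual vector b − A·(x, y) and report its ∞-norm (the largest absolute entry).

0.5374

Iteration 1:
  x = (1 - (4)·0.0000) / (6) = 0.1667
  y = (8 - (-1)·0.1667) / (3) = 2.7222
Iteration 2:
  x = (1 - (4)·2.7222) / (6) = -1.6481
  y = (8 - (-1)·-1.6481) / (3) = 2.1173
Iteration 3:
  x = (1 - (4)·2.1173) / (6) = -1.2449
  y = (8 - (-1)·-1.2449) / (3) = 2.2517
Residual b − A·x = (-0.5374, 0.0000); ∞-norm = 0.5374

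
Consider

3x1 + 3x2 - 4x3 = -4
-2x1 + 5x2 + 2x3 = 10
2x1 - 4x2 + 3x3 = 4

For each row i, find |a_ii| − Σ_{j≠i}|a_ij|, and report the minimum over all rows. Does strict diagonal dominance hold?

-4

row 1: |3| − (3+4) = -4
row 2: |5| − (2+2) = 1
row 3: |3| − (2+4) = -3
minimum over rows = -4 → not strictly diagonally dominant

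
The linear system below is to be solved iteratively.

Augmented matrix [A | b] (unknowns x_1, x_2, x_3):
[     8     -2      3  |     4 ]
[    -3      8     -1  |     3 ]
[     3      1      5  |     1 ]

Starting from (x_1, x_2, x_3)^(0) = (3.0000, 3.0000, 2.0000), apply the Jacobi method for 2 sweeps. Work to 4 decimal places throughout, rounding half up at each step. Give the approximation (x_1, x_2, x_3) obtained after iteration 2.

(1.7625, 0.2875, -0.4500)

Iteration 1:
  x_1 = (4 - (-2)·3.0000 - (3)·2.0000) / (8) = 0.5000
  x_2 = (3 - (-3)·3.0000 - (-1)·2.0000) / (8) = 1.7500
  x_3 = (1 - (3)·3.0000 - (1)·3.0000) / (5) = -2.2000
Iteration 2:
  x_1 = (4 - (-2)·1.7500 - (3)·-2.2000) / (8) = 1.7625
  x_2 = (3 - (-3)·0.5000 - (-1)·-2.2000) / (8) = 0.2875
  x_3 = (1 - (3)·0.5000 - (1)·1.7500) / (5) = -0.4500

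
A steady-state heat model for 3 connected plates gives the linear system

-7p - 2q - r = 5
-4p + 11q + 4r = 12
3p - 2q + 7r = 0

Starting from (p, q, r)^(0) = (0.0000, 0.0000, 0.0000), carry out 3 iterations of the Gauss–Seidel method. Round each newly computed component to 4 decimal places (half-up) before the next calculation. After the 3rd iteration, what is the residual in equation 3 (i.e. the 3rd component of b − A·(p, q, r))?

Iteration 1:
  p = (5 - (-2)·0.0000 - (-1)·0.0000) / (-7) = -0.7143
  q = (12 - (-4)·-0.7143 - (4)·0.0000) / (11) = 0.8312
  r = (0 - (3)·-0.7143 - (-2)·0.8312) / (7) = 0.5436
Iteration 2:
  p = (5 - (-2)·0.8312 - (-1)·0.5436) / (-7) = -1.0294
  q = (12 - (-4)·-1.0294 - (4)·0.5436) / (11) = 0.5189
  r = (0 - (3)·-1.0294 - (-2)·0.5189) / (7) = 0.5894
Iteration 3:
  p = (5 - (-2)·0.5189 - (-1)·0.5894) / (-7) = -0.9467
  q = (12 - (-4)·-0.9467 - (4)·0.5894) / (11) = 0.5323
  r = (0 - (3)·-0.9467 - (-2)·0.5323) / (7) = 0.5578
Residual b − A·x = (-0.0045, 0.1267, 0.0001)

0.0001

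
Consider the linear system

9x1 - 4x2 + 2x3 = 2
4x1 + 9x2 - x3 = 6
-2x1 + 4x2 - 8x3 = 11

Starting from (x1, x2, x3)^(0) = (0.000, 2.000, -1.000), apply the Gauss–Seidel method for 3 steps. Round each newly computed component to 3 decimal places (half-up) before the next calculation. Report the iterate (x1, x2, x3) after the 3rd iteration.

(0.632, 0.228, -1.419)

Iteration 1:
  x1 = (2 - (-4)·2.000 - (2)·-1.000) / (9) = 1.333
  x2 = (6 - (4)·1.333 - (-1)·-1.000) / (9) = -0.037
  x3 = (11 - (-2)·1.333 - (4)·-0.037) / (-8) = -1.727
Iteration 2:
  x1 = (2 - (-4)·-0.037 - (2)·-1.727) / (9) = 0.590
  x2 = (6 - (4)·0.590 - (-1)·-1.727) / (9) = 0.213
  x3 = (11 - (-2)·0.590 - (4)·0.213) / (-8) = -1.416
Iteration 3:
  x1 = (2 - (-4)·0.213 - (2)·-1.416) / (9) = 0.632
  x2 = (6 - (4)·0.632 - (-1)·-1.416) / (9) = 0.228
  x3 = (11 - (-2)·0.632 - (4)·0.228) / (-8) = -1.419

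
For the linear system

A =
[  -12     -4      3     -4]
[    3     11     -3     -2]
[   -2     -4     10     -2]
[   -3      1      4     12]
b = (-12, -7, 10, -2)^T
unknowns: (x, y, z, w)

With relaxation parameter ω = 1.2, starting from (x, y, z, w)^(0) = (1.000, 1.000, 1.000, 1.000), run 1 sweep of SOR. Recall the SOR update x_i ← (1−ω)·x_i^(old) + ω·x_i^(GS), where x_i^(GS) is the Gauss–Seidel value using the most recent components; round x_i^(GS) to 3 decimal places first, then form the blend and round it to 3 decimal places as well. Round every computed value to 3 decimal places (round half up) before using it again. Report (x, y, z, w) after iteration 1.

Iteration 1:
  x: GS value = (-12 - (-4)·1.000 - (3)·1.000 - (-4)·1.000) / (-12) = 0.583;  x ← (1−ω)·1.000 + ω·0.583 = 0.500
  y: GS value = (-7 - (3)·0.500 - (-3)·1.000 - (-2)·1.000) / (11) = -0.318;  y ← (1−ω)·1.000 + ω·-0.318 = -0.582
  z: GS value = (10 - (-2)·0.500 - (-4)·-0.582 - (-2)·1.000) / (10) = 1.067;  z ← (1−ω)·1.000 + ω·1.067 = 1.080
  w: GS value = (-2 - (-3)·0.500 - (1)·-0.582 - (4)·1.080) / (12) = -0.353;  w ← (1−ω)·1.000 + ω·-0.353 = -0.624

(0.500, -0.582, 1.080, -0.624)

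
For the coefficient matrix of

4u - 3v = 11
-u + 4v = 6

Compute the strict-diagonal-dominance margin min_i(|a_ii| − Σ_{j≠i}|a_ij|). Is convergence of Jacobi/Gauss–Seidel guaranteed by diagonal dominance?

1

row 1: |4| − (3) = 1
row 2: |4| − (1) = 3
minimum over rows = 1 → strictly diagonally dominant (convergence guaranteed)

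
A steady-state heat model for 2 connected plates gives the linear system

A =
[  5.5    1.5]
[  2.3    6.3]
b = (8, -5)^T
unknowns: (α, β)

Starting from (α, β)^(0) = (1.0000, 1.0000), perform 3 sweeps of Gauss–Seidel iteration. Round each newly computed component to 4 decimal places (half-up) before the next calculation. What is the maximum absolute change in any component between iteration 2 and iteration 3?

Iteration 1:
  α = (8 - (1.5)·1.0000) / (5.5) = 1.1818
  β = (-5 - (2.3)·1.1818) / (6.3) = -1.2251
Iteration 2:
  α = (8 - (1.5)·-1.2251) / (5.5) = 1.7887
  β = (-5 - (2.3)·1.7887) / (6.3) = -1.4467
Iteration 3:
  α = (8 - (1.5)·-1.4467) / (5.5) = 1.8491
  β = (-5 - (2.3)·1.8491) / (6.3) = -1.4687
Change: (0.0604, -0.0220) → max |·| = 0.0604

0.0604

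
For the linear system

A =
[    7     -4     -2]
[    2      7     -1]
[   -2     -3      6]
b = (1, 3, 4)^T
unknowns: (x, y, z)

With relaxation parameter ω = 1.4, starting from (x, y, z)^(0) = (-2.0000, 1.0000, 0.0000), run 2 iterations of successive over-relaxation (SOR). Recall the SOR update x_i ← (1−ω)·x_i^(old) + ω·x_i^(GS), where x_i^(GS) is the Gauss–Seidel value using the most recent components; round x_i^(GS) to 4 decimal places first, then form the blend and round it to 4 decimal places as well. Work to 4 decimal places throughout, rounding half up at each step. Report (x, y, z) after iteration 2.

Iteration 1:
  x: GS value = (1 - (-4)·1.0000 - (-2)·0.0000) / (7) = 0.7143;  x ← (1−ω)·-2.0000 + ω·0.7143 = 1.8000
  y: GS value = (3 - (2)·1.8000 - (-1)·0.0000) / (7) = -0.0857;  y ← (1−ω)·1.0000 + ω·-0.0857 = -0.5200
  z: GS value = (4 - (-2)·1.8000 - (-3)·-0.5200) / (6) = 1.0067;  z ← (1−ω)·0.0000 + ω·1.0067 = 1.4094
Iteration 2:
  x: GS value = (1 - (-4)·-0.5200 - (-2)·1.4094) / (7) = 0.2484;  x ← (1−ω)·1.8000 + ω·0.2484 = -0.3722
  y: GS value = (3 - (2)·-0.3722 - (-1)·1.4094) / (7) = 0.7363;  y ← (1−ω)·-0.5200 + ω·0.7363 = 1.2388
  z: GS value = (4 - (-2)·-0.3722 - (-3)·1.2388) / (6) = 1.1620;  z ← (1−ω)·1.4094 + ω·1.1620 = 1.0630

(-0.3722, 1.2388, 1.0630)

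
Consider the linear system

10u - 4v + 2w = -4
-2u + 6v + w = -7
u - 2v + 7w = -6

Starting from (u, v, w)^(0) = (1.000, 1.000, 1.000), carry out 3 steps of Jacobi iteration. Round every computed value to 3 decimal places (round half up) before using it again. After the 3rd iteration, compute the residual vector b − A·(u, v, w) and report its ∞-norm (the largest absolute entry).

0.406

Iteration 1:
  u = (-4 - (-4)·1.000 - (2)·1.000) / (10) = -0.200
  v = (-7 - (-2)·1.000 - (1)·1.000) / (6) = -1.000
  w = (-6 - (1)·1.000 - (-2)·1.000) / (7) = -0.714
Iteration 2:
  u = (-4 - (-4)·-1.000 - (2)·-0.714) / (10) = -0.657
  v = (-7 - (-2)·-0.200 - (1)·-0.714) / (6) = -1.114
  w = (-6 - (1)·-0.200 - (-2)·-1.000) / (7) = -1.114
Iteration 3:
  u = (-4 - (-4)·-1.114 - (2)·-1.114) / (10) = -0.623
  v = (-7 - (-2)·-0.657 - (1)·-1.114) / (6) = -1.200
  w = (-6 - (1)·-0.657 - (-2)·-1.114) / (7) = -1.082
Residual b − A·x = (-0.406, 0.036, -0.203); ∞-norm = 0.406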